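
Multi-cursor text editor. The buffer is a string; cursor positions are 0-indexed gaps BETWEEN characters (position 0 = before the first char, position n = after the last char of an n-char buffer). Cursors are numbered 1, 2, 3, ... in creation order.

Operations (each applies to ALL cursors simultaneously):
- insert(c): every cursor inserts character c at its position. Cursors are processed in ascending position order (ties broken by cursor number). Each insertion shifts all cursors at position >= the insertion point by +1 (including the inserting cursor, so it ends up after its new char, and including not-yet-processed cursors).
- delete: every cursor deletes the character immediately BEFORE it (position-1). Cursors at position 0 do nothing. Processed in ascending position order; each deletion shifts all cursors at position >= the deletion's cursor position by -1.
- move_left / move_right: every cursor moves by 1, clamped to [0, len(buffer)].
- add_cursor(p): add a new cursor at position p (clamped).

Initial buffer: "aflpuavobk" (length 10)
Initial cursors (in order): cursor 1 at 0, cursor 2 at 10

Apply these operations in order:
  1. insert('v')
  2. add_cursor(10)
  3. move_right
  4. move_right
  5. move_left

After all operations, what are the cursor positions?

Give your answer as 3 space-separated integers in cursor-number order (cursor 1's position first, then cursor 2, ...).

Answer: 2 11 11

Derivation:
After op 1 (insert('v')): buffer="vaflpuavobkv" (len 12), cursors c1@1 c2@12, authorship 1..........2
After op 2 (add_cursor(10)): buffer="vaflpuavobkv" (len 12), cursors c1@1 c3@10 c2@12, authorship 1..........2
After op 3 (move_right): buffer="vaflpuavobkv" (len 12), cursors c1@2 c3@11 c2@12, authorship 1..........2
After op 4 (move_right): buffer="vaflpuavobkv" (len 12), cursors c1@3 c2@12 c3@12, authorship 1..........2
After op 5 (move_left): buffer="vaflpuavobkv" (len 12), cursors c1@2 c2@11 c3@11, authorship 1..........2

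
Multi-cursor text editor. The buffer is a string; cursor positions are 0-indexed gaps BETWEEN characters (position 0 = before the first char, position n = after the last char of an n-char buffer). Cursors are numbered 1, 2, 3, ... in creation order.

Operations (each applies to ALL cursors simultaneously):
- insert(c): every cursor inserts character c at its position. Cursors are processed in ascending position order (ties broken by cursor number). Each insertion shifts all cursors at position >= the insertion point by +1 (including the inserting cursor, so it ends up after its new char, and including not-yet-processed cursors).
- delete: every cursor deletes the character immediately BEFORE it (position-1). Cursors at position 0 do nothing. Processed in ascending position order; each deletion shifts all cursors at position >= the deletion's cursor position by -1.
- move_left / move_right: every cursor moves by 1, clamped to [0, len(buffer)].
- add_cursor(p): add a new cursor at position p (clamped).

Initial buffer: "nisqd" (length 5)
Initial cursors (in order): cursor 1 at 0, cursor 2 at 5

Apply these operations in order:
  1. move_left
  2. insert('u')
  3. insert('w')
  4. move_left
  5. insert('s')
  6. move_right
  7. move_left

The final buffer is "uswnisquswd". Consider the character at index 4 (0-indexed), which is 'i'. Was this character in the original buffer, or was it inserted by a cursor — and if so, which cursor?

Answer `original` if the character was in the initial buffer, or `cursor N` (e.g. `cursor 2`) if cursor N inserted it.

Answer: original

Derivation:
After op 1 (move_left): buffer="nisqd" (len 5), cursors c1@0 c2@4, authorship .....
After op 2 (insert('u')): buffer="unisqud" (len 7), cursors c1@1 c2@6, authorship 1....2.
After op 3 (insert('w')): buffer="uwnisquwd" (len 9), cursors c1@2 c2@8, authorship 11....22.
After op 4 (move_left): buffer="uwnisquwd" (len 9), cursors c1@1 c2@7, authorship 11....22.
After op 5 (insert('s')): buffer="uswnisquswd" (len 11), cursors c1@2 c2@9, authorship 111....222.
After op 6 (move_right): buffer="uswnisquswd" (len 11), cursors c1@3 c2@10, authorship 111....222.
After op 7 (move_left): buffer="uswnisquswd" (len 11), cursors c1@2 c2@9, authorship 111....222.
Authorship (.=original, N=cursor N): 1 1 1 . . . . 2 2 2 .
Index 4: author = original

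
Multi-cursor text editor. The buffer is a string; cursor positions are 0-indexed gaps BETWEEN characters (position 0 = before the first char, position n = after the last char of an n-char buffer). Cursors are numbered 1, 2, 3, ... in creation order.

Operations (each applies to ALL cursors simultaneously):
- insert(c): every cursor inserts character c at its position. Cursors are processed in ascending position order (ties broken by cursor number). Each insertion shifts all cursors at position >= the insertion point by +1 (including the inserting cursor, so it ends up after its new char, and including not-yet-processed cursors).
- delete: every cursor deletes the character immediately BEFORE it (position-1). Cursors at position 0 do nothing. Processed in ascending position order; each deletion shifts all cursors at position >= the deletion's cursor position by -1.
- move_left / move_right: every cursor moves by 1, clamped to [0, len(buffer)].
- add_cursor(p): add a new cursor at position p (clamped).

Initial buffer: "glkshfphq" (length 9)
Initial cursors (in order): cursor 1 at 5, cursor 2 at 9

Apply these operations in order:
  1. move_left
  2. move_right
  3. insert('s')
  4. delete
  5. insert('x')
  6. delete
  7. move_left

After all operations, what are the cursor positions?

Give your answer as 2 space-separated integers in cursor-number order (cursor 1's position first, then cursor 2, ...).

Answer: 4 8

Derivation:
After op 1 (move_left): buffer="glkshfphq" (len 9), cursors c1@4 c2@8, authorship .........
After op 2 (move_right): buffer="glkshfphq" (len 9), cursors c1@5 c2@9, authorship .........
After op 3 (insert('s')): buffer="glkshsfphqs" (len 11), cursors c1@6 c2@11, authorship .....1....2
After op 4 (delete): buffer="glkshfphq" (len 9), cursors c1@5 c2@9, authorship .........
After op 5 (insert('x')): buffer="glkshxfphqx" (len 11), cursors c1@6 c2@11, authorship .....1....2
After op 6 (delete): buffer="glkshfphq" (len 9), cursors c1@5 c2@9, authorship .........
After op 7 (move_left): buffer="glkshfphq" (len 9), cursors c1@4 c2@8, authorship .........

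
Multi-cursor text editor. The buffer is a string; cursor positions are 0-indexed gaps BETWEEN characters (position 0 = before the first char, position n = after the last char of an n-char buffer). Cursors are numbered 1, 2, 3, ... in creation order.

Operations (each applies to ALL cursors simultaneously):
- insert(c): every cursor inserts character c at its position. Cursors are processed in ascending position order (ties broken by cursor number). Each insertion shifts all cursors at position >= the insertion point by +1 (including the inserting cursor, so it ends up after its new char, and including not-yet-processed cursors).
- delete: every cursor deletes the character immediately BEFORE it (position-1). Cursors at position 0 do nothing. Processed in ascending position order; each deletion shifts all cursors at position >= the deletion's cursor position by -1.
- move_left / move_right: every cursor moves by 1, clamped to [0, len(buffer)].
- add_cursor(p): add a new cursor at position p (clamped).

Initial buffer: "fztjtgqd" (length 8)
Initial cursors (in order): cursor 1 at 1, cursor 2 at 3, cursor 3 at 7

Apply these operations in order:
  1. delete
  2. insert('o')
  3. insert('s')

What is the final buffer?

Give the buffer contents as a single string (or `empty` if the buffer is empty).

After op 1 (delete): buffer="zjtgd" (len 5), cursors c1@0 c2@1 c3@4, authorship .....
After op 2 (insert('o')): buffer="ozojtgod" (len 8), cursors c1@1 c2@3 c3@7, authorship 1.2...3.
After op 3 (insert('s')): buffer="oszosjtgosd" (len 11), cursors c1@2 c2@5 c3@10, authorship 11.22...33.

Answer: oszosjtgosd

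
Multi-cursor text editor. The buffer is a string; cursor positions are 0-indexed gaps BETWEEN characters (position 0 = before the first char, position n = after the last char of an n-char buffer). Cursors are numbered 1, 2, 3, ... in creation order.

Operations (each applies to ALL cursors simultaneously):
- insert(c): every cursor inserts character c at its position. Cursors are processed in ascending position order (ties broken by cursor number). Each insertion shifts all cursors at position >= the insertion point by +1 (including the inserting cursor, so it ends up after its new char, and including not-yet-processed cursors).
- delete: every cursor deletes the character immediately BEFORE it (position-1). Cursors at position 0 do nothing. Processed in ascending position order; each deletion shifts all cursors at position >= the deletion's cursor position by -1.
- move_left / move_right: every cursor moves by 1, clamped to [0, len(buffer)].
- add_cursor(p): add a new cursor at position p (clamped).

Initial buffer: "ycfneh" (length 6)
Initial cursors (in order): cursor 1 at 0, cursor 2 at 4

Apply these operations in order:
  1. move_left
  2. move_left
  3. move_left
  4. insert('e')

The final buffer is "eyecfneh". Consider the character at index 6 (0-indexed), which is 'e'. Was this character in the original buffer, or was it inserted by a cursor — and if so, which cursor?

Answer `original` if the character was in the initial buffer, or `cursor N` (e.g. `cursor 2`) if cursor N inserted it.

After op 1 (move_left): buffer="ycfneh" (len 6), cursors c1@0 c2@3, authorship ......
After op 2 (move_left): buffer="ycfneh" (len 6), cursors c1@0 c2@2, authorship ......
After op 3 (move_left): buffer="ycfneh" (len 6), cursors c1@0 c2@1, authorship ......
After op 4 (insert('e')): buffer="eyecfneh" (len 8), cursors c1@1 c2@3, authorship 1.2.....
Authorship (.=original, N=cursor N): 1 . 2 . . . . .
Index 6: author = original

Answer: original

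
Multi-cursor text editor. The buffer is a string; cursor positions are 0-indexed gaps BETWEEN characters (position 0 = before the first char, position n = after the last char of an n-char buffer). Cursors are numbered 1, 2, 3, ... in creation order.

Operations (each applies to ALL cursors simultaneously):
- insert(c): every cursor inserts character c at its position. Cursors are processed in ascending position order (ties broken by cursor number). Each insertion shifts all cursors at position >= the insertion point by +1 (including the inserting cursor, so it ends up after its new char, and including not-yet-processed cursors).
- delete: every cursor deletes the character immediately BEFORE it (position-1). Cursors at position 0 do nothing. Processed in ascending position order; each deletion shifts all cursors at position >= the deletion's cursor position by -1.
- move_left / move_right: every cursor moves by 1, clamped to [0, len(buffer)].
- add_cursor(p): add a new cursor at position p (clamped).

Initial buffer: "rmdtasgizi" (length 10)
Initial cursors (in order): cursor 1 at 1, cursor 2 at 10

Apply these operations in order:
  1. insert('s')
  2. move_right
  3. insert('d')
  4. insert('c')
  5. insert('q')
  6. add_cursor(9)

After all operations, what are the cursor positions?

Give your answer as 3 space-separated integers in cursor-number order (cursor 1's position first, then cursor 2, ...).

Answer: 6 18 9

Derivation:
After op 1 (insert('s')): buffer="rsmdtasgizis" (len 12), cursors c1@2 c2@12, authorship .1.........2
After op 2 (move_right): buffer="rsmdtasgizis" (len 12), cursors c1@3 c2@12, authorship .1.........2
After op 3 (insert('d')): buffer="rsmddtasgizisd" (len 14), cursors c1@4 c2@14, authorship .1.1........22
After op 4 (insert('c')): buffer="rsmdcdtasgizisdc" (len 16), cursors c1@5 c2@16, authorship .1.11........222
After op 5 (insert('q')): buffer="rsmdcqdtasgizisdcq" (len 18), cursors c1@6 c2@18, authorship .1.111........2222
After op 6 (add_cursor(9)): buffer="rsmdcqdtasgizisdcq" (len 18), cursors c1@6 c3@9 c2@18, authorship .1.111........2222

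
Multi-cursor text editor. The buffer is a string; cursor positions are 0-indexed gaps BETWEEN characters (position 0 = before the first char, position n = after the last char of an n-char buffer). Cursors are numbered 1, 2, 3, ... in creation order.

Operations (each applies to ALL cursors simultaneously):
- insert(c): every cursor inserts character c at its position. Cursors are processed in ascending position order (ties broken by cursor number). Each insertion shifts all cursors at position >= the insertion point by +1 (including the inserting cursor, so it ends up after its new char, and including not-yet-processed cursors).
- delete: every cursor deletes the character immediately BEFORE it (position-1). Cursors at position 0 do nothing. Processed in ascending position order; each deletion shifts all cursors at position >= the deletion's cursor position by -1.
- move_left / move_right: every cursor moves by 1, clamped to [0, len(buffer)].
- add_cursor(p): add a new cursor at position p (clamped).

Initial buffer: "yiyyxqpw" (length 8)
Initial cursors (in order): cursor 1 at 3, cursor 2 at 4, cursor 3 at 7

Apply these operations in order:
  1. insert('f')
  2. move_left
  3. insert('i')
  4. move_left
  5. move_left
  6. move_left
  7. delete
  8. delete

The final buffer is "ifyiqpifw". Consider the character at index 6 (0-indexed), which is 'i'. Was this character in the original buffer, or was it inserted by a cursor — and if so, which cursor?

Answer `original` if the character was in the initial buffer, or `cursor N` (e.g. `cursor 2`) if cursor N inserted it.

Answer: cursor 3

Derivation:
After op 1 (insert('f')): buffer="yiyfyfxqpfw" (len 11), cursors c1@4 c2@6 c3@10, authorship ...1.2...3.
After op 2 (move_left): buffer="yiyfyfxqpfw" (len 11), cursors c1@3 c2@5 c3@9, authorship ...1.2...3.
After op 3 (insert('i')): buffer="yiyifyifxqpifw" (len 14), cursors c1@4 c2@7 c3@12, authorship ...11.22...33.
After op 4 (move_left): buffer="yiyifyifxqpifw" (len 14), cursors c1@3 c2@6 c3@11, authorship ...11.22...33.
After op 5 (move_left): buffer="yiyifyifxqpifw" (len 14), cursors c1@2 c2@5 c3@10, authorship ...11.22...33.
After op 6 (move_left): buffer="yiyifyifxqpifw" (len 14), cursors c1@1 c2@4 c3@9, authorship ...11.22...33.
After op 7 (delete): buffer="iyfyifqpifw" (len 11), cursors c1@0 c2@2 c3@6, authorship ..1.22..33.
After op 8 (delete): buffer="ifyiqpifw" (len 9), cursors c1@0 c2@1 c3@4, authorship .1.2..33.
Authorship (.=original, N=cursor N): . 1 . 2 . . 3 3 .
Index 6: author = 3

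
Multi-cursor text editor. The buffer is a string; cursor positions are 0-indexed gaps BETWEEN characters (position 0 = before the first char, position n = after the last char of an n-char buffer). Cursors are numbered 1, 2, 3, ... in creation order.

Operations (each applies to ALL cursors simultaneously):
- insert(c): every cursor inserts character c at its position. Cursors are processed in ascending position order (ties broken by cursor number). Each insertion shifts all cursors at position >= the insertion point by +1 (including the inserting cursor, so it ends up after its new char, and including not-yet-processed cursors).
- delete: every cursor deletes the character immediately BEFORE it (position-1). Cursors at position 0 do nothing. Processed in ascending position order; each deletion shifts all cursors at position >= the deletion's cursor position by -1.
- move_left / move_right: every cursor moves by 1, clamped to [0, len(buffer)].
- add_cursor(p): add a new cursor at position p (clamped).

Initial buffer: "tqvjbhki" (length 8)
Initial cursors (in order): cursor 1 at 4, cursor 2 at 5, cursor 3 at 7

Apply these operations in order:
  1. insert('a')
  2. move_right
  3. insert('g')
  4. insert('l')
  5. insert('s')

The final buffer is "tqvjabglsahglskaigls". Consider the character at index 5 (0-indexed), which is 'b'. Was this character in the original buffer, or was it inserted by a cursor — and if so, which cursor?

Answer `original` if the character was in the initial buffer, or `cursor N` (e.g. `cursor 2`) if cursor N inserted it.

After op 1 (insert('a')): buffer="tqvjabahkai" (len 11), cursors c1@5 c2@7 c3@10, authorship ....1.2..3.
After op 2 (move_right): buffer="tqvjabahkai" (len 11), cursors c1@6 c2@8 c3@11, authorship ....1.2..3.
After op 3 (insert('g')): buffer="tqvjabgahgkaig" (len 14), cursors c1@7 c2@10 c3@14, authorship ....1.12.2.3.3
After op 4 (insert('l')): buffer="tqvjabglahglkaigl" (len 17), cursors c1@8 c2@12 c3@17, authorship ....1.112.22.3.33
After op 5 (insert('s')): buffer="tqvjabglsahglskaigls" (len 20), cursors c1@9 c2@14 c3@20, authorship ....1.1112.222.3.333
Authorship (.=original, N=cursor N): . . . . 1 . 1 1 1 2 . 2 2 2 . 3 . 3 3 3
Index 5: author = original

Answer: original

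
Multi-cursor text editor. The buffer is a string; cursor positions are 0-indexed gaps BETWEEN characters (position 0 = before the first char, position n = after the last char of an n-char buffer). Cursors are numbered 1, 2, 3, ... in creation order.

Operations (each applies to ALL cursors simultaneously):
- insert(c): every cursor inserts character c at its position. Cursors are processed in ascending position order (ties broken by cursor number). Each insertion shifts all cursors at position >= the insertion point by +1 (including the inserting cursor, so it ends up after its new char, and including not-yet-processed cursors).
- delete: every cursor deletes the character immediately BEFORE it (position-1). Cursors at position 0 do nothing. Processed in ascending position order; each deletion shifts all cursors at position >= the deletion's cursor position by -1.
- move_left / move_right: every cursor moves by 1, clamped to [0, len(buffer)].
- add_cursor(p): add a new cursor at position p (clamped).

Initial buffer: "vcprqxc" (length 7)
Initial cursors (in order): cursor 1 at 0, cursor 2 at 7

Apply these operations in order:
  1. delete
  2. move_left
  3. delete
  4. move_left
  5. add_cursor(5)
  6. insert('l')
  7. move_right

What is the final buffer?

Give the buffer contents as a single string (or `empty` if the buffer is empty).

After op 1 (delete): buffer="vcprqx" (len 6), cursors c1@0 c2@6, authorship ......
After op 2 (move_left): buffer="vcprqx" (len 6), cursors c1@0 c2@5, authorship ......
After op 3 (delete): buffer="vcprx" (len 5), cursors c1@0 c2@4, authorship .....
After op 4 (move_left): buffer="vcprx" (len 5), cursors c1@0 c2@3, authorship .....
After op 5 (add_cursor(5)): buffer="vcprx" (len 5), cursors c1@0 c2@3 c3@5, authorship .....
After op 6 (insert('l')): buffer="lvcplrxl" (len 8), cursors c1@1 c2@5 c3@8, authorship 1...2..3
After op 7 (move_right): buffer="lvcplrxl" (len 8), cursors c1@2 c2@6 c3@8, authorship 1...2..3

Answer: lvcplrxl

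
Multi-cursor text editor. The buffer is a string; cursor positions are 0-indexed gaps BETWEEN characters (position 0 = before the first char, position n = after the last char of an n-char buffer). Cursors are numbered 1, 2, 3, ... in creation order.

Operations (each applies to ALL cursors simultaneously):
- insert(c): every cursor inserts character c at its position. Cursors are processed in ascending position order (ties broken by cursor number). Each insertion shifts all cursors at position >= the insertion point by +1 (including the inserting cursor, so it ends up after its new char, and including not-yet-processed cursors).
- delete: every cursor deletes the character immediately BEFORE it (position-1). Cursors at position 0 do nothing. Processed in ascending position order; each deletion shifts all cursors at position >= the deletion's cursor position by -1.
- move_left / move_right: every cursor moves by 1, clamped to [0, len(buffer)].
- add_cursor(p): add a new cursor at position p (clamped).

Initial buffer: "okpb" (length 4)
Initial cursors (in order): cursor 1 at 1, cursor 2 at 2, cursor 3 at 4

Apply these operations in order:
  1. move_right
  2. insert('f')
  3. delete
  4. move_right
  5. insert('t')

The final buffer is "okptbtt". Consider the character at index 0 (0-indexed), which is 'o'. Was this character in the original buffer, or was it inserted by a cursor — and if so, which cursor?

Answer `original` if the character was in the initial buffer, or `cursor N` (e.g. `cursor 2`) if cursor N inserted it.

After op 1 (move_right): buffer="okpb" (len 4), cursors c1@2 c2@3 c3@4, authorship ....
After op 2 (insert('f')): buffer="okfpfbf" (len 7), cursors c1@3 c2@5 c3@7, authorship ..1.2.3
After op 3 (delete): buffer="okpb" (len 4), cursors c1@2 c2@3 c3@4, authorship ....
After op 4 (move_right): buffer="okpb" (len 4), cursors c1@3 c2@4 c3@4, authorship ....
After op 5 (insert('t')): buffer="okptbtt" (len 7), cursors c1@4 c2@7 c3@7, authorship ...1.23
Authorship (.=original, N=cursor N): . . . 1 . 2 3
Index 0: author = original

Answer: original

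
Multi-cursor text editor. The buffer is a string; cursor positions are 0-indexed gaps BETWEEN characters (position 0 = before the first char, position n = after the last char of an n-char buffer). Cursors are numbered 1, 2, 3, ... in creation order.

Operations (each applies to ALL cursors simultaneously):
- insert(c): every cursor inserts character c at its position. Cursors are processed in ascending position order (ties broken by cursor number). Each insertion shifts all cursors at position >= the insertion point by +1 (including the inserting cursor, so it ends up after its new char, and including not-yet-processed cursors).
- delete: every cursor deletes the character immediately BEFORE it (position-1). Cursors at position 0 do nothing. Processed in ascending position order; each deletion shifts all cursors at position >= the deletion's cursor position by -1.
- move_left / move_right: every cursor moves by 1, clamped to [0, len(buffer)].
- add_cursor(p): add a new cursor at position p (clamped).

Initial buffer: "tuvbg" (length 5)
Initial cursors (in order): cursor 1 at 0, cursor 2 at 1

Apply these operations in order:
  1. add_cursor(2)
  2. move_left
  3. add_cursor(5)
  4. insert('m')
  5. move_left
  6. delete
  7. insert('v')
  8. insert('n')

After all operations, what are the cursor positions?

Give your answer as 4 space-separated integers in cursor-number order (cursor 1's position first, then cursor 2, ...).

After op 1 (add_cursor(2)): buffer="tuvbg" (len 5), cursors c1@0 c2@1 c3@2, authorship .....
After op 2 (move_left): buffer="tuvbg" (len 5), cursors c1@0 c2@0 c3@1, authorship .....
After op 3 (add_cursor(5)): buffer="tuvbg" (len 5), cursors c1@0 c2@0 c3@1 c4@5, authorship .....
After op 4 (insert('m')): buffer="mmtmuvbgm" (len 9), cursors c1@2 c2@2 c3@4 c4@9, authorship 12.3....4
After op 5 (move_left): buffer="mmtmuvbgm" (len 9), cursors c1@1 c2@1 c3@3 c4@8, authorship 12.3....4
After op 6 (delete): buffer="mmuvbm" (len 6), cursors c1@0 c2@0 c3@1 c4@5, authorship 23...4
After op 7 (insert('v')): buffer="vvmvmuvbvm" (len 10), cursors c1@2 c2@2 c3@4 c4@9, authorship 12233...44
After op 8 (insert('n')): buffer="vvnnmvnmuvbvnm" (len 14), cursors c1@4 c2@4 c3@7 c4@13, authorship 12122333...444

Answer: 4 4 7 13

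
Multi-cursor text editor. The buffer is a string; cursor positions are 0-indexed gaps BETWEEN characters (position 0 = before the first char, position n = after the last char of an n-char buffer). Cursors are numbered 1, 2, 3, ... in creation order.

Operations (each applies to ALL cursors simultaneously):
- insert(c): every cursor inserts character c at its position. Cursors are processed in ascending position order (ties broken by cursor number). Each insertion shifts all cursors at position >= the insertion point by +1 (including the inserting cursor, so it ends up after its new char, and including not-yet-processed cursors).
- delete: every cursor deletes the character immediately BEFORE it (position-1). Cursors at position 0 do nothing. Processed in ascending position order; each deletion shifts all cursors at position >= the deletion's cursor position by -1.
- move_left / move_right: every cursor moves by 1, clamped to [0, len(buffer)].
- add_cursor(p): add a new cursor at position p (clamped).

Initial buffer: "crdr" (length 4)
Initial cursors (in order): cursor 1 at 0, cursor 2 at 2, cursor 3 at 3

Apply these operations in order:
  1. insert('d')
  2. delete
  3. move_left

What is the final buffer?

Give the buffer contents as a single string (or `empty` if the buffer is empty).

Answer: crdr

Derivation:
After op 1 (insert('d')): buffer="dcrdddr" (len 7), cursors c1@1 c2@4 c3@6, authorship 1..2.3.
After op 2 (delete): buffer="crdr" (len 4), cursors c1@0 c2@2 c3@3, authorship ....
After op 3 (move_left): buffer="crdr" (len 4), cursors c1@0 c2@1 c3@2, authorship ....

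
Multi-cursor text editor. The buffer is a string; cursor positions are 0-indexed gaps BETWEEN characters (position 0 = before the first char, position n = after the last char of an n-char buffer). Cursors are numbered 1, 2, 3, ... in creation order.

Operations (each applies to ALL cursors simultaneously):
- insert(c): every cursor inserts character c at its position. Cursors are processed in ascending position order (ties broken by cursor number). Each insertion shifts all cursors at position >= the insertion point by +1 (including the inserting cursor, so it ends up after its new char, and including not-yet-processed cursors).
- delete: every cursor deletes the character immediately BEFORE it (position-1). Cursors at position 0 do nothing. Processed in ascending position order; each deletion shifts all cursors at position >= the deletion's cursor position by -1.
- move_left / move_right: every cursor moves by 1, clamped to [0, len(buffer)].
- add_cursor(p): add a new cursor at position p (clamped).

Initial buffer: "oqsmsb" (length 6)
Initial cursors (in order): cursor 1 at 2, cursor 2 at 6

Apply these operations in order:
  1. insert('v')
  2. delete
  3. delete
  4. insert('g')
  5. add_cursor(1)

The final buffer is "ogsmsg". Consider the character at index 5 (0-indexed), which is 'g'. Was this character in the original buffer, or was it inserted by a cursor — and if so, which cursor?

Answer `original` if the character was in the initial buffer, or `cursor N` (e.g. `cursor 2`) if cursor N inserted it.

After op 1 (insert('v')): buffer="oqvsmsbv" (len 8), cursors c1@3 c2@8, authorship ..1....2
After op 2 (delete): buffer="oqsmsb" (len 6), cursors c1@2 c2@6, authorship ......
After op 3 (delete): buffer="osms" (len 4), cursors c1@1 c2@4, authorship ....
After op 4 (insert('g')): buffer="ogsmsg" (len 6), cursors c1@2 c2@6, authorship .1...2
After op 5 (add_cursor(1)): buffer="ogsmsg" (len 6), cursors c3@1 c1@2 c2@6, authorship .1...2
Authorship (.=original, N=cursor N): . 1 . . . 2
Index 5: author = 2

Answer: cursor 2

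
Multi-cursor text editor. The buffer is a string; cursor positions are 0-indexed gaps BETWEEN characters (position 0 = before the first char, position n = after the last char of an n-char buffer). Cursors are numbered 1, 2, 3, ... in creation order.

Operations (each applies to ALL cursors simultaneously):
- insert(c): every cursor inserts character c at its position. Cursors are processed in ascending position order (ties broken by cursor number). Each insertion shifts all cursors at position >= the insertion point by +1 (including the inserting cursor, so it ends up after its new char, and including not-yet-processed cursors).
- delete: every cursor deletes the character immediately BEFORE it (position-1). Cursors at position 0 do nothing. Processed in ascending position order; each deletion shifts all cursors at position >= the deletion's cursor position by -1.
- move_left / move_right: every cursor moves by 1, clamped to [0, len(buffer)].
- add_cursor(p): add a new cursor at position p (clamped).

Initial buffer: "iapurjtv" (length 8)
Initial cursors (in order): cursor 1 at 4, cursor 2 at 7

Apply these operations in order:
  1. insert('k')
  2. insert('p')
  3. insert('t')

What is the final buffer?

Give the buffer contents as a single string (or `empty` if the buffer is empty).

After op 1 (insert('k')): buffer="iapukrjtkv" (len 10), cursors c1@5 c2@9, authorship ....1...2.
After op 2 (insert('p')): buffer="iapukprjtkpv" (len 12), cursors c1@6 c2@11, authorship ....11...22.
After op 3 (insert('t')): buffer="iapukptrjtkptv" (len 14), cursors c1@7 c2@13, authorship ....111...222.

Answer: iapukptrjtkptv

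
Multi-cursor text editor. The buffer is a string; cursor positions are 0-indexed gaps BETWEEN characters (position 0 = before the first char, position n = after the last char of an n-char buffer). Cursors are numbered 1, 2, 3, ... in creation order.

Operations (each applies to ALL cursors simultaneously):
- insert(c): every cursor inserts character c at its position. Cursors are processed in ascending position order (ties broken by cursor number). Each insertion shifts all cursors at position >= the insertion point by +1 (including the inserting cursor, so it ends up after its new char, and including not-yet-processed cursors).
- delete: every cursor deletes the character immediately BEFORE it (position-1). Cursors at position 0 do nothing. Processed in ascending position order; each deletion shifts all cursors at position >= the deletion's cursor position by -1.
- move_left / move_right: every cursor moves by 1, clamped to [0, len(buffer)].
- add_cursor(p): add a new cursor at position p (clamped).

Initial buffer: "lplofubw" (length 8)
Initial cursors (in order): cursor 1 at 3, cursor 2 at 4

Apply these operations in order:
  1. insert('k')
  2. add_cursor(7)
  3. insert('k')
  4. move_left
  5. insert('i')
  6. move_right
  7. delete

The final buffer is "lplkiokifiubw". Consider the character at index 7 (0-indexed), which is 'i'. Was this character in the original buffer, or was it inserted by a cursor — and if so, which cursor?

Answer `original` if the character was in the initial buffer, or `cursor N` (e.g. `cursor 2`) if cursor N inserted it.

After op 1 (insert('k')): buffer="lplkokfubw" (len 10), cursors c1@4 c2@6, authorship ...1.2....
After op 2 (add_cursor(7)): buffer="lplkokfubw" (len 10), cursors c1@4 c2@6 c3@7, authorship ...1.2....
After op 3 (insert('k')): buffer="lplkkokkfkubw" (len 13), cursors c1@5 c2@8 c3@10, authorship ...11.22.3...
After op 4 (move_left): buffer="lplkkokkfkubw" (len 13), cursors c1@4 c2@7 c3@9, authorship ...11.22.3...
After op 5 (insert('i')): buffer="lplkikokikfikubw" (len 16), cursors c1@5 c2@9 c3@12, authorship ...111.222.33...
After op 6 (move_right): buffer="lplkikokikfikubw" (len 16), cursors c1@6 c2@10 c3@13, authorship ...111.222.33...
After op 7 (delete): buffer="lplkiokifiubw" (len 13), cursors c1@5 c2@8 c3@10, authorship ...11.22.3...
Authorship (.=original, N=cursor N): . . . 1 1 . 2 2 . 3 . . .
Index 7: author = 2

Answer: cursor 2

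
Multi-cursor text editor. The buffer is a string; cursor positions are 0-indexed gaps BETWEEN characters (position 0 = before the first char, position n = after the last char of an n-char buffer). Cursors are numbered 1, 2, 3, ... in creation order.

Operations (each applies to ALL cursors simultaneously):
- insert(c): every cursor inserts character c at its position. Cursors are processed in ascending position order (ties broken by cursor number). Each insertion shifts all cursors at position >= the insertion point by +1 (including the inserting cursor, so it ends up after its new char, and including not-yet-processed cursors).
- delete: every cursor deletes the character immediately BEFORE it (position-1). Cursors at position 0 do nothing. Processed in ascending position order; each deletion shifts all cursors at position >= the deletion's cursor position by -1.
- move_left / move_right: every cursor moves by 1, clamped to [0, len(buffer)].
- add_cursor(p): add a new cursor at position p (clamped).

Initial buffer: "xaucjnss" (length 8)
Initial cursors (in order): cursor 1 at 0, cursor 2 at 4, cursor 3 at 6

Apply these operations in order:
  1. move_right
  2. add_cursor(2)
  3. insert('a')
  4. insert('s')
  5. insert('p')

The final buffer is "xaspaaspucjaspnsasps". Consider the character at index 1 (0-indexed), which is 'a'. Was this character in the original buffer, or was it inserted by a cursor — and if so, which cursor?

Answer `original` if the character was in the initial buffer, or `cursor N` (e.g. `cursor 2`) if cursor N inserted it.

Answer: cursor 1

Derivation:
After op 1 (move_right): buffer="xaucjnss" (len 8), cursors c1@1 c2@5 c3@7, authorship ........
After op 2 (add_cursor(2)): buffer="xaucjnss" (len 8), cursors c1@1 c4@2 c2@5 c3@7, authorship ........
After op 3 (insert('a')): buffer="xaaaucjansas" (len 12), cursors c1@2 c4@4 c2@8 c3@11, authorship .1.4...2..3.
After op 4 (insert('s')): buffer="xasaasucjasnsass" (len 16), cursors c1@3 c4@6 c2@11 c3@15, authorship .11.44...22..33.
After op 5 (insert('p')): buffer="xaspaaspucjaspnsasps" (len 20), cursors c1@4 c4@8 c2@14 c3@19, authorship .111.444...222..333.
Authorship (.=original, N=cursor N): . 1 1 1 . 4 4 4 . . . 2 2 2 . . 3 3 3 .
Index 1: author = 1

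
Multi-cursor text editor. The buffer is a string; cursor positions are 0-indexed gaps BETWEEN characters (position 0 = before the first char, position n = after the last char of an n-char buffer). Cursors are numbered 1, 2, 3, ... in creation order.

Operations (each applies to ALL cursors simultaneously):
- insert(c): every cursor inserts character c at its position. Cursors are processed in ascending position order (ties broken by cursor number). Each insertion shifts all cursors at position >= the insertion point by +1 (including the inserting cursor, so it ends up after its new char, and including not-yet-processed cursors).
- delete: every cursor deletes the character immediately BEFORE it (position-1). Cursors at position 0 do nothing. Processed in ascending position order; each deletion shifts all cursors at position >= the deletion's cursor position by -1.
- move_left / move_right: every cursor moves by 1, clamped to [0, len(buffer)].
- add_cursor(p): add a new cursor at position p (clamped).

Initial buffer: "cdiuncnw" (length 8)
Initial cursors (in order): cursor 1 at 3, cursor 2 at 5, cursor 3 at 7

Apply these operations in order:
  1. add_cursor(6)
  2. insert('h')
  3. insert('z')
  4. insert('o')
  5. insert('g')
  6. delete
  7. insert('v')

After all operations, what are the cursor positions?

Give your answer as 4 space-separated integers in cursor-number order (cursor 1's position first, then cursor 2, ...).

Answer: 7 13 23 18

Derivation:
After op 1 (add_cursor(6)): buffer="cdiuncnw" (len 8), cursors c1@3 c2@5 c4@6 c3@7, authorship ........
After op 2 (insert('h')): buffer="cdihunhchnhw" (len 12), cursors c1@4 c2@7 c4@9 c3@11, authorship ...1..2.4.3.
After op 3 (insert('z')): buffer="cdihzunhzchznhzw" (len 16), cursors c1@5 c2@9 c4@12 c3@15, authorship ...11..22.44.33.
After op 4 (insert('o')): buffer="cdihzounhzochzonhzow" (len 20), cursors c1@6 c2@11 c4@15 c3@19, authorship ...111..222.444.333.
After op 5 (insert('g')): buffer="cdihzogunhzogchzognhzogw" (len 24), cursors c1@7 c2@13 c4@18 c3@23, authorship ...1111..2222.4444.3333.
After op 6 (delete): buffer="cdihzounhzochzonhzow" (len 20), cursors c1@6 c2@11 c4@15 c3@19, authorship ...111..222.444.333.
After op 7 (insert('v')): buffer="cdihzovunhzovchzovnhzovw" (len 24), cursors c1@7 c2@13 c4@18 c3@23, authorship ...1111..2222.4444.3333.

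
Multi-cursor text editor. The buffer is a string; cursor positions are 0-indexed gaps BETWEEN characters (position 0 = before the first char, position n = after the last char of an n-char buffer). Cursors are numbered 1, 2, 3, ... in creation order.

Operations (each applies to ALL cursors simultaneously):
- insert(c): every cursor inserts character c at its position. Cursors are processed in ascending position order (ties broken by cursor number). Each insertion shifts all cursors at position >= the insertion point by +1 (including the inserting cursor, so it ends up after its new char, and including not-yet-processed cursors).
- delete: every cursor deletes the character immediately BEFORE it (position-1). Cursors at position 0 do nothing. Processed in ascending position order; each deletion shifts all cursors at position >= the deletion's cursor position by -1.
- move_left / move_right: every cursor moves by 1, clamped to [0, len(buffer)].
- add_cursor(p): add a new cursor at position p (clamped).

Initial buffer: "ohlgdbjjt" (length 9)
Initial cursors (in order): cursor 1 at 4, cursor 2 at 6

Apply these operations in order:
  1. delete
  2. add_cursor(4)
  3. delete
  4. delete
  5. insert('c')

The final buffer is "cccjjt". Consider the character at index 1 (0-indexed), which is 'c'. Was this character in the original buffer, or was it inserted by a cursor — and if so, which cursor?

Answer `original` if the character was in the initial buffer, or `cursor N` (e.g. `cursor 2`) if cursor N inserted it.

After op 1 (delete): buffer="ohldjjt" (len 7), cursors c1@3 c2@4, authorship .......
After op 2 (add_cursor(4)): buffer="ohldjjt" (len 7), cursors c1@3 c2@4 c3@4, authorship .......
After op 3 (delete): buffer="ojjt" (len 4), cursors c1@1 c2@1 c3@1, authorship ....
After op 4 (delete): buffer="jjt" (len 3), cursors c1@0 c2@0 c3@0, authorship ...
After op 5 (insert('c')): buffer="cccjjt" (len 6), cursors c1@3 c2@3 c3@3, authorship 123...
Authorship (.=original, N=cursor N): 1 2 3 . . .
Index 1: author = 2

Answer: cursor 2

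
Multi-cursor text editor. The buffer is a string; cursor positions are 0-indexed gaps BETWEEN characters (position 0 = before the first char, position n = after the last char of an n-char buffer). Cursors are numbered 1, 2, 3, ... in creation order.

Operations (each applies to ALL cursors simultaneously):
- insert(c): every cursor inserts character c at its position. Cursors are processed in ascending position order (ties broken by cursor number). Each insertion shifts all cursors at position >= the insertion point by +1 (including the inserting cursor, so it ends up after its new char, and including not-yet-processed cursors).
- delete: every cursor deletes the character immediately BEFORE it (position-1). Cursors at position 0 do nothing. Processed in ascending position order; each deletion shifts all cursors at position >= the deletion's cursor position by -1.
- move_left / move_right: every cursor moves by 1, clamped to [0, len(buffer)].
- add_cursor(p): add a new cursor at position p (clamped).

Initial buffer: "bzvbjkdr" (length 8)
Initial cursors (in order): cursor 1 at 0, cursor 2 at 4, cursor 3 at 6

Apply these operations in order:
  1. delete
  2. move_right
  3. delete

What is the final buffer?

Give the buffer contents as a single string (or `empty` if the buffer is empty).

After op 1 (delete): buffer="bzvjdr" (len 6), cursors c1@0 c2@3 c3@4, authorship ......
After op 2 (move_right): buffer="bzvjdr" (len 6), cursors c1@1 c2@4 c3@5, authorship ......
After op 3 (delete): buffer="zvr" (len 3), cursors c1@0 c2@2 c3@2, authorship ...

Answer: zvr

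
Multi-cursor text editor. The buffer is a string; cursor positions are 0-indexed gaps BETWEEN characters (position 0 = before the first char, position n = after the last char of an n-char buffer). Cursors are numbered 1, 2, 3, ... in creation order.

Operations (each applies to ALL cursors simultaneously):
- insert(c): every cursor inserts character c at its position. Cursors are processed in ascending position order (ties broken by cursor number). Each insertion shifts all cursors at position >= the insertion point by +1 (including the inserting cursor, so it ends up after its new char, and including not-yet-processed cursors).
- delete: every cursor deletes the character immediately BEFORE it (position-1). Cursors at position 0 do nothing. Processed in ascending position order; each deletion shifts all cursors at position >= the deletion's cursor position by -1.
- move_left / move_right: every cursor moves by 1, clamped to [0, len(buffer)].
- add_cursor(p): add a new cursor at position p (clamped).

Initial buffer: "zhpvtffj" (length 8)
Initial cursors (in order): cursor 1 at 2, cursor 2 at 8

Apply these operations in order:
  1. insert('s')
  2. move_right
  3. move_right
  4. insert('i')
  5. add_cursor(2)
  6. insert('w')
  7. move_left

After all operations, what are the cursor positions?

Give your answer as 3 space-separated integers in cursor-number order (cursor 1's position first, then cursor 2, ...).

After op 1 (insert('s')): buffer="zhspvtffjs" (len 10), cursors c1@3 c2@10, authorship ..1......2
After op 2 (move_right): buffer="zhspvtffjs" (len 10), cursors c1@4 c2@10, authorship ..1......2
After op 3 (move_right): buffer="zhspvtffjs" (len 10), cursors c1@5 c2@10, authorship ..1......2
After op 4 (insert('i')): buffer="zhspvitffjsi" (len 12), cursors c1@6 c2@12, authorship ..1..1....22
After op 5 (add_cursor(2)): buffer="zhspvitffjsi" (len 12), cursors c3@2 c1@6 c2@12, authorship ..1..1....22
After op 6 (insert('w')): buffer="zhwspviwtffjsiw" (len 15), cursors c3@3 c1@8 c2@15, authorship ..31..11....222
After op 7 (move_left): buffer="zhwspviwtffjsiw" (len 15), cursors c3@2 c1@7 c2@14, authorship ..31..11....222

Answer: 7 14 2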